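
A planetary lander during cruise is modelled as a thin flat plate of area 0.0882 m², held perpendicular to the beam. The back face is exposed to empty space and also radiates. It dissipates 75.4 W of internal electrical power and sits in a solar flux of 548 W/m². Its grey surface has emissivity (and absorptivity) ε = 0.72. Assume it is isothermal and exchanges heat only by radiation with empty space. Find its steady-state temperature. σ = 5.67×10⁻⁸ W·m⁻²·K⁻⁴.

At steady state, absorbed solar power + internal power = radiated power.
Absorbed: α·S·A_cross = 0.72·548·0.08820 = 34.80 W (cross-section A).
Total input = 34.80 + 75.4 = 110.2 W.
Radiated: εσ·A_surf·T⁴ with A_surf = 2A = 0.1764 m².
T⁴ = 110.2/(0.72·5.67×10⁻⁸·0.1764) = 1.530×10¹⁰ K⁴.

T ≈ 352 K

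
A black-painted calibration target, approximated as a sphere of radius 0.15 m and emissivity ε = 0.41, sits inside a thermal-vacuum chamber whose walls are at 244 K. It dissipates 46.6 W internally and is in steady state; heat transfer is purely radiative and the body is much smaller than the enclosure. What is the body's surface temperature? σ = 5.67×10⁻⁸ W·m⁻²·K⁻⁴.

T ≈ 321 K

For a small grey body in a large enclosure, net radiated power = εσA(T⁴ − T_w⁴).
Steady state: P = εσA(T⁴ − T_w⁴) with A = 4πr² = 0.2827 m².
T⁴ = P/(εσA) + T_w⁴ = 46.6/(0.41·5.67×10⁻⁸·0.2827) + (244)⁴
    = 7.090×10⁹ + 3.545×10⁹ = 1.063×10¹⁰ K⁴.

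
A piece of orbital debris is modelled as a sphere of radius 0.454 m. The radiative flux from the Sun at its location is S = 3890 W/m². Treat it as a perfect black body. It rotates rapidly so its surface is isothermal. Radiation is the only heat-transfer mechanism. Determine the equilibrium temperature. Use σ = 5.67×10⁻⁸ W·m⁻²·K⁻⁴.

At equilibrium, absorbed power = emitted power.
Absorbing cross-section = πr² = 0.6475 m²; emitting surface = 4πr² = 2.590 m² (ratio 4).
S·A_cross = εσ·A_surf·T⁴  ⇒  T⁴ = S/(4σ).
T⁴ = 1.00·3890/(4·5.67×10⁻⁸) = 1.715×10¹⁰ K⁴.
T = (1.715×10¹⁰)^(1/4).

T ≈ 362 K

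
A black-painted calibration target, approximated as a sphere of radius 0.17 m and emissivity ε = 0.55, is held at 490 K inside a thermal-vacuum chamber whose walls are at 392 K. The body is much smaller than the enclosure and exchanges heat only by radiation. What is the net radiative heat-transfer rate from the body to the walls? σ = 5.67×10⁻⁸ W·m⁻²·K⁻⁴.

For a small grey body in a large enclosure: P_net = εσA(T_body⁴ − T_wall⁴).
A = 4πr² = 0.3632 m²; T_body⁴ − T_wall⁴ = 5.765×10¹⁰ − 2.361×10¹⁰ = 3.404×10¹⁰ K⁴.
|P_net| = 0.55·5.67×10⁻⁸·0.3632·3.404×10¹⁰.

P_net ≈ 385 W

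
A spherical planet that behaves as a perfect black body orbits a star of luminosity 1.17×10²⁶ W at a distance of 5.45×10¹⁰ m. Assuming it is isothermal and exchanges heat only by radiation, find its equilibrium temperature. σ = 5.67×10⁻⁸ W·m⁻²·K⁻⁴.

T ≈ 343 K

First find the stellar flux at distance d: S = L/(4πd²) = 1.17×10²⁶/(4π·(5.45×10¹⁰)²) = 3135 W/m².
For an isothermal sphere, absorbed (1−a)S·πr² = emitted σ·4πr²·T⁴, so T⁴ = (1−a)S/(4σ).
T⁴ = 1.00·3135/(4·5.67×10⁻⁸) = 1.382×10¹⁰ K⁴.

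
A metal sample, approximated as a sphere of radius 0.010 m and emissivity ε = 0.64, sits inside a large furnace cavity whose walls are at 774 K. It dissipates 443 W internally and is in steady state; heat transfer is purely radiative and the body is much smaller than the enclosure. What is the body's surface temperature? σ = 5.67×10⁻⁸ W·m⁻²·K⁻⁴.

For a small grey body in a large enclosure, net radiated power = εσA(T⁴ − T_w⁴).
Steady state: P = εσA(T⁴ − T_w⁴) with A = 4πr² = 0.001257 m².
T⁴ = P/(εσA) + T_w⁴ = 443/(0.64·5.67×10⁻⁸·0.001257) + (774)⁴
    = 9.715×10¹² + 3.589×10¹¹ = 1.007×10¹³ K⁴.

T ≈ 1780 K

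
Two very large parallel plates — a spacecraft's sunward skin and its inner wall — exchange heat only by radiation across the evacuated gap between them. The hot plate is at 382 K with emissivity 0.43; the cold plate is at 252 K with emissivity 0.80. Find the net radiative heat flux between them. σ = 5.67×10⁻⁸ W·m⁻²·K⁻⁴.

q ≈ 380 W/m²

For two infinite grey parallel plates, q = σ(T₁⁴ − T₂⁴)/(1/ε₁ + 1/ε₂ − 1).
T₁⁴ − T₂⁴ = 2.129×10¹⁰ − 4.033×10⁹ = 1.726×10¹⁰ K⁴.
1/ε₁ + 1/ε₂ − 1 = 2.326 + 1.250 − 1 = 2.576.
q = 5.67×10⁻⁸ × 1.726×10¹⁰ / 2.576.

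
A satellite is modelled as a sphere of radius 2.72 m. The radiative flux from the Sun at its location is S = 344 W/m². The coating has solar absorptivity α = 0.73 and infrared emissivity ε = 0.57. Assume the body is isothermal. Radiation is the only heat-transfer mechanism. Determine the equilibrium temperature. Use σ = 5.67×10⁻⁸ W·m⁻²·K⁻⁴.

T ≈ 210 K

At equilibrium, absorbed power = emitted power.
Absorbing cross-section = πr² = 23.24 m²; emitting surface = 4πr² = 92.97 m² (ratio 4).
αS·A_cross = εσ·A_surf·T⁴  ⇒  T⁴ = αS/(ε·4σ).
T⁴ = 0.730·344/(0.57·4·5.67×10⁻⁸) = 1.943×10⁹ K⁴.
T = (1.943×10⁹)^(1/4).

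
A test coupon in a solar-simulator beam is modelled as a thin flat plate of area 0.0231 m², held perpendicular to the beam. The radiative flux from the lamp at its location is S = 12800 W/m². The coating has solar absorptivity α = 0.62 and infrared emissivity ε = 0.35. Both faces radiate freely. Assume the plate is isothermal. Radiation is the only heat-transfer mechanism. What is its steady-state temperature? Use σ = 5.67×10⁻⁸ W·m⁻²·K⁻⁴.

At equilibrium, absorbed power = emitted power.
Absorbing cross-section = A = 0.02310 m²; emitting surface = 2A = 0.04620 m² (ratio 2).
αS·A_cross = εσ·A_surf·T⁴  ⇒  T⁴ = αS/(ε·2σ).
T⁴ = 0.620·12800/(0.35·2·5.67×10⁻⁸) = 1.999×10¹¹ K⁴.
T = (1.999×10¹¹)^(1/4).

T ≈ 669 K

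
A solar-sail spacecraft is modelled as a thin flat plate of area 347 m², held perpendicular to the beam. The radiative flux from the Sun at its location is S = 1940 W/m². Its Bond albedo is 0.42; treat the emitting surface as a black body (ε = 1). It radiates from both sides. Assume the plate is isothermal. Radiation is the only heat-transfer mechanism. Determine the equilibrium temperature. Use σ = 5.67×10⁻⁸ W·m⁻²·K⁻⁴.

At equilibrium, absorbed power = emitted power.
Absorbing cross-section = A = 347.0 m²; emitting surface = 2A = 694.0 m² (ratio 2).
(1−a)S·A_cross = εσ·A_surf·T⁴  ⇒  T⁴ = (1−a)S/(2σ).
T⁴ = 0.580·1940/(2·5.67×10⁻⁸) = 9.922×10⁹ K⁴.
T = (9.922×10⁹)^(1/4).

T ≈ 316 K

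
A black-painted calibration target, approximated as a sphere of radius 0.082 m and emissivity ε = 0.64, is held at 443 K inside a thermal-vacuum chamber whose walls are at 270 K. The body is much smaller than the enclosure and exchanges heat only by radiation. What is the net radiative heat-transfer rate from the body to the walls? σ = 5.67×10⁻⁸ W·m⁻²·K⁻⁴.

P_net ≈ 102 W

For a small grey body in a large enclosure: P_net = εσA(T_body⁴ − T_wall⁴).
A = 4πr² = 0.08450 m²; T_body⁴ − T_wall⁴ = 3.851×10¹⁰ − 5.314×10⁹ = 3.320×10¹⁰ K⁴.
|P_net| = 0.64·5.67×10⁻⁸·0.08450·3.320×10¹⁰.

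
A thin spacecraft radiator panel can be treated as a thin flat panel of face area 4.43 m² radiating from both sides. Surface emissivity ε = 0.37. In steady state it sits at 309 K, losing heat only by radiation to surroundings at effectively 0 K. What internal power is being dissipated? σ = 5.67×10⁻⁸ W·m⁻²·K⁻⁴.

Steady state: P = εσA T⁴.
A = 2·4.43 = 8.860 m²; T⁴ = (309)⁴ = 9.117×10⁹ K⁴.
P = 0.37 × 5.67×10⁻⁸ × 8.860 × 9.117×10⁹.

P ≈ 1690 W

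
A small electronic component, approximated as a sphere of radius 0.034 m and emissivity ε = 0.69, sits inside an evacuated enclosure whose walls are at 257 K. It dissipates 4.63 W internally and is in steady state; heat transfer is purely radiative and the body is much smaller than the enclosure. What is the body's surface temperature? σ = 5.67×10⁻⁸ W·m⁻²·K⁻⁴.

For a small grey body in a large enclosure, net radiated power = εσA(T⁴ − T_w⁴).
Steady state: P = εσA(T⁴ − T_w⁴) with A = 4πr² = 0.01453 m².
T⁴ = P/(εσA) + T_w⁴ = 4.63/(0.69·5.67×10⁻⁸·0.01453) + (257)⁴
    = 8.147×10⁹ + 4.362×10⁹ = 1.251×10¹⁰ K⁴.

T ≈ 334 K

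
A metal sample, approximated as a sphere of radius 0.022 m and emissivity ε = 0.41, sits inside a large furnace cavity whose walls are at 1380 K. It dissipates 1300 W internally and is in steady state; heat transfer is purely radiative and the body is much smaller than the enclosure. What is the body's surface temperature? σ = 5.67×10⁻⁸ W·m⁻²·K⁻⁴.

T ≈ 1890 K

For a small grey body in a large enclosure, net radiated power = εσA(T⁴ − T_w⁴).
Steady state: P = εσA(T⁴ − T_w⁴) with A = 4πr² = 0.006082 m².
T⁴ = P/(εσA) + T_w⁴ = 1300/(0.41·5.67×10⁻⁸·0.006082) + (1380)⁴
    = 9.194×10¹² + 3.627×10¹² = 1.282×10¹³ K⁴.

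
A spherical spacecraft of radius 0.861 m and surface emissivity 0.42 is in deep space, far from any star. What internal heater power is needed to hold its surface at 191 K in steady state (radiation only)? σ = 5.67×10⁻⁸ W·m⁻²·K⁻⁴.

P ≈ 295 W

P = εσ·4πr²·T⁴.
4πr² = 9.316 m²; T⁴ = 1.331×10⁹ K⁴.
P = 0.42·5.67×10⁻⁸·9.316·1.331×10⁹.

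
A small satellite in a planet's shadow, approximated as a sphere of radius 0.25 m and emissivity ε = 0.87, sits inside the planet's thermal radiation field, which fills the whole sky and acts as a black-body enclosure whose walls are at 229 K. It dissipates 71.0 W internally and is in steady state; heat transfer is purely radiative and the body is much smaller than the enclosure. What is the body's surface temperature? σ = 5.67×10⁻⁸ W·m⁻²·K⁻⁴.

For a small grey body in a large enclosure, net radiated power = εσA(T⁴ − T_w⁴).
Steady state: P = εσA(T⁴ − T_w⁴) with A = 4πr² = 0.7854 m².
T⁴ = P/(εσA) + T_w⁴ = 71.0/(0.87·5.67×10⁻⁸·0.7854) + (229)⁴
    = 1.833×10⁹ + 2.750×10⁹ = 4.583×10⁹ K⁴.

T ≈ 260 K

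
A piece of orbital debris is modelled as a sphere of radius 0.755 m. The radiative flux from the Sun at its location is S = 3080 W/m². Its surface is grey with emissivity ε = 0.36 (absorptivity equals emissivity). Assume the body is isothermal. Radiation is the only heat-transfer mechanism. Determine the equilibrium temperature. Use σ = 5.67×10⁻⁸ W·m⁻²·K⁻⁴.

T ≈ 341 K

At equilibrium, absorbed power = emitted power.
Absorbing cross-section = πr² = 1.791 m²; emitting surface = 4πr² = 7.163 m² (ratio 4).
εS·A_cross = εσ·A_surf·T⁴  ⇒  T⁴ = S/(4σ)   (ε cancels).
T⁴ = 3080/(4·5.67×10⁻⁸) = 1.358×10¹⁰ K⁴.
T = (1.358×10¹⁰)^(1/4).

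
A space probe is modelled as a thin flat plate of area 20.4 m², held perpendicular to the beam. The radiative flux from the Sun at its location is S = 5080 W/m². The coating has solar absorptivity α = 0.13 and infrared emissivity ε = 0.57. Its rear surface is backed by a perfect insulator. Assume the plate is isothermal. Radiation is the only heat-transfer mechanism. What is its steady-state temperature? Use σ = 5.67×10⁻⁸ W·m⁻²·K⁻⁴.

T ≈ 378 K

At equilibrium, absorbed power = emitted power.
Absorbing cross-section = A = 20.40 m²; emitting surface = A = 20.40 m² (ratio 1).
αS·A_cross = εσ·A_surf·T⁴  ⇒  T⁴ = αS/(ε·1σ).
T⁴ = 0.130·5080/(0.57·1·5.67×10⁻⁸) = 2.043×10¹⁰ K⁴.
T = (2.043×10¹⁰)^(1/4).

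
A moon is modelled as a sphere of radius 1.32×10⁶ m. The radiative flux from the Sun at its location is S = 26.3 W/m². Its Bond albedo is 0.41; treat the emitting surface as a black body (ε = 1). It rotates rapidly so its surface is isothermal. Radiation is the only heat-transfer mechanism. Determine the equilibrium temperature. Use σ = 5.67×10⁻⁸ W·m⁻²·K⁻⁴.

At equilibrium, absorbed power = emitted power.
Absorbing cross-section = πr² = 5.474×10¹² m²; emitting surface = 4πr² = 2.190×10¹³ m² (ratio 4).
(1−a)S·A_cross = εσ·A_surf·T⁴  ⇒  T⁴ = (1−a)S/(4σ).
T⁴ = 0.590·26.3/(4·5.67×10⁻⁸) = 6.842×10⁷ K⁴.
T = (6.842×10⁷)^(1/4).

T ≈ 90.9 K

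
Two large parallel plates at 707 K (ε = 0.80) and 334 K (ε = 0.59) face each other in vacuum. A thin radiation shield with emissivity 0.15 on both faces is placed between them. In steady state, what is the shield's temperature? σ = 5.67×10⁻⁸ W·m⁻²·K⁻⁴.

T_s ≈ 606 K

In steady state the net flux on the hot side equals that on the cold side.
σ(T₁⁴−T_s⁴)/D₁ = σ(T_s⁴−T₂⁴)/D₂, with D₁ = 1/ε₁+1/ε_s−1 = 6.917, D₂ = 1/ε_s+1/ε₂−1 = 7.362.
Solve for T_s⁴: T_s⁴ = (D₂·T₁⁴ + D₁·T₂⁴)/(D₁+D₂) = 1.348×10¹¹ K⁴.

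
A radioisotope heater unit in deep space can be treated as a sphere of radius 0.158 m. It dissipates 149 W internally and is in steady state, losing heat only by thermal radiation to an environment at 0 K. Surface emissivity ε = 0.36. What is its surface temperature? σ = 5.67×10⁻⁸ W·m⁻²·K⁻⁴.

Steady state: internal power = radiated power, P = εσA T⁴.
Radiating area A = 4πr² = 0.3137 m².
T⁴ = P/(εσA) = 149/(0.36·5.67×10⁻⁸·0.3137) = 2.327×10¹⁰ K⁴.
T = (2.327×10¹⁰)^(1/4).

T ≈ 391 K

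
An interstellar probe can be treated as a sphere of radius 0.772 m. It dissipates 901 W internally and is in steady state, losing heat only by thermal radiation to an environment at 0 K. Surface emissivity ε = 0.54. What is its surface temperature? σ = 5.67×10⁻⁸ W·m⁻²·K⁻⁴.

Steady state: internal power = radiated power, P = εσA T⁴.
Radiating area A = 4πr² = 7.489 m².
T⁴ = P/(εσA) = 901/(0.54·5.67×10⁻⁸·7.489) = 3.929×10⁹ K⁴.
T = (3.929×10⁹)^(1/4).

T ≈ 250 K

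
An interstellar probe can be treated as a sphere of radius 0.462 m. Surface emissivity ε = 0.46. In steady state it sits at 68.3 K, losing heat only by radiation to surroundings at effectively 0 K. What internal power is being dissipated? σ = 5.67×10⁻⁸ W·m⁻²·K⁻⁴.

Steady state: P = εσA T⁴.
A = 4πr² = 2.682 m²; T⁴ = (68.3)⁴ = 2.176×10⁷ K⁴.
P = 0.46 × 5.67×10⁻⁸ × 2.682 × 2.176×10⁷.

P ≈ 1.52 W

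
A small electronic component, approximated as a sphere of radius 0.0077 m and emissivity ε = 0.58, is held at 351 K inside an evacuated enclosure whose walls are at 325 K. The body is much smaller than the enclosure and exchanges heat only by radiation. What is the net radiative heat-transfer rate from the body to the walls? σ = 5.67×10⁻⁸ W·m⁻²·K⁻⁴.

P_net ≈ 0.0985 W

For a small grey body in a large enclosure: P_net = εσA(T_body⁴ − T_wall⁴).
A = 4πr² = 7.451×10⁻⁴ m²; T_body⁴ − T_wall⁴ = 1.518×10¹⁰ − 1.116×10¹⁰ = 4.022×10⁹ K⁴.
|P_net| = 0.58·5.67×10⁻⁸·7.451×10⁻⁴·4.022×10⁹.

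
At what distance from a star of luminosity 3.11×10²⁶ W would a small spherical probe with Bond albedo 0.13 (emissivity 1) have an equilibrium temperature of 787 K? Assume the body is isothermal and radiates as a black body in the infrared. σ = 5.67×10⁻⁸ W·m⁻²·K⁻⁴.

d ≈ 1.57×10¹⁰ m

For an isothermal black-emitting sphere, (1−a)S·πr² = σ·4πr²·T⁴ ⇒ S = 4σT⁴/(1−a).
S = 4·5.67×10⁻⁸·(787)⁴/0.870 = 1.000×10⁵ W/m².
Flux falls as S = L/(4πd²), so d = √(L/(4πS)) = √(3.11×10²⁶/(4π·1.000×10⁵)).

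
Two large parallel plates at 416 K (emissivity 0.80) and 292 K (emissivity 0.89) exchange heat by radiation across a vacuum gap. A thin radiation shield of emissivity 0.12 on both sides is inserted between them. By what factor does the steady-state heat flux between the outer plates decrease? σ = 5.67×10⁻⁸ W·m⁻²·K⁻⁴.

factor ≈ 12.4

Without shield: q₀ = σΔ(T⁴)/(1/ε₁+1/ε₂−1) with denominator 1.374.
With shield the two gaps are in series; the resistances add: (1/ε₁+1/ε_s−1)+(1/ε_s+1/ε₂−1) = 8.583+8.457 = 17.04.
Heat-flux ratio q₀/q = 17.04/1.374.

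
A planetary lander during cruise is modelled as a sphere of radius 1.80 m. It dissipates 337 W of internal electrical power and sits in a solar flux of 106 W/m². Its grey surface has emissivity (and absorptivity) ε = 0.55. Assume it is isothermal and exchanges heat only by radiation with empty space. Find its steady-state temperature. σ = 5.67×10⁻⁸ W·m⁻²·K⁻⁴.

At steady state, absorbed solar power + internal power = radiated power.
Absorbed: α·S·A_cross = 0.55·106·10.18 = 593.4 W (cross-section πr²).
Total input = 593.4 + 337 = 930.4 W.
Radiated: εσ·A_surf·T⁴ with A_surf = 4πr² = 40.72 m².
T⁴ = 930.4/(0.55·5.67×10⁻⁸·40.72) = 7.328×10⁸ K⁴.

T ≈ 165 K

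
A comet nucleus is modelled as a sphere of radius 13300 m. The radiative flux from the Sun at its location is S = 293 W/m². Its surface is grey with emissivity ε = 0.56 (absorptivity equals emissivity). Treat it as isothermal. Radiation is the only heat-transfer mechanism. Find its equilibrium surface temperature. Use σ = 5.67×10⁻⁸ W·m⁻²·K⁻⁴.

At equilibrium, absorbed power = emitted power.
Absorbing cross-section = πr² = 5.557×10⁸ m²; emitting surface = 4πr² = 2.223×10⁹ m² (ratio 4).
εS·A_cross = εσ·A_surf·T⁴  ⇒  T⁴ = S/(4σ)   (ε cancels).
T⁴ = 293/(4·5.67×10⁻⁸) = 1.292×10⁹ K⁴.
T = (1.292×10⁹)^(1/4).

T ≈ 190 K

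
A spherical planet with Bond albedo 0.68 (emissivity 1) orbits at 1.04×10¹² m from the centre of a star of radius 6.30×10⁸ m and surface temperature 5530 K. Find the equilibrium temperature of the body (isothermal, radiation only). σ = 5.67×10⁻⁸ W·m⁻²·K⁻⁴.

The star's surface emits σT_*⁴; at distance d the flux is S = σT_*⁴(R_*/d)².
S = 5.67×10⁻⁸·(5530)⁴·(6.30×10⁸/1.04×10¹²)² = 19.46 W/m².
For an isothermal sphere T⁴ = (1−a)S/(4σ) = 2.745×10⁷ K⁴.

T ≈ 72.4 K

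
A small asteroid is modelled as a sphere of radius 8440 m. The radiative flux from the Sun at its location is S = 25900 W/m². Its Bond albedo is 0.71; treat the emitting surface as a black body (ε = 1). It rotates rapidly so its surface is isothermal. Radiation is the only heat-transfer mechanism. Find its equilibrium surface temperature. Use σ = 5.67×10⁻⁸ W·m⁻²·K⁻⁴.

T ≈ 427 K

At equilibrium, absorbed power = emitted power.
Absorbing cross-section = πr² = 2.238×10⁸ m²; emitting surface = 4πr² = 8.951×10⁸ m² (ratio 4).
(1−a)S·A_cross = εσ·A_surf·T⁴  ⇒  T⁴ = (1−a)S/(4σ).
T⁴ = 0.290·25900/(4·5.67×10⁻⁸) = 3.312×10¹⁰ K⁴.
T = (3.312×10¹⁰)^(1/4).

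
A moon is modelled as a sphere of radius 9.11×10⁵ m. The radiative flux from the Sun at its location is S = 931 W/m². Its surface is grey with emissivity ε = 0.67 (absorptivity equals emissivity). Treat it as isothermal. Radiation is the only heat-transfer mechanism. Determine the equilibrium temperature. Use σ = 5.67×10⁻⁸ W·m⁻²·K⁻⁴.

At equilibrium, absorbed power = emitted power.
Absorbing cross-section = πr² = 2.607×10¹² m²; emitting surface = 4πr² = 1.043×10¹³ m² (ratio 4).
εS·A_cross = εσ·A_surf·T⁴  ⇒  T⁴ = S/(4σ)   (ε cancels).
T⁴ = 931/(4·5.67×10⁻⁸) = 4.105×10⁹ K⁴.
T = (4.105×10⁹)^(1/4).

T ≈ 253 K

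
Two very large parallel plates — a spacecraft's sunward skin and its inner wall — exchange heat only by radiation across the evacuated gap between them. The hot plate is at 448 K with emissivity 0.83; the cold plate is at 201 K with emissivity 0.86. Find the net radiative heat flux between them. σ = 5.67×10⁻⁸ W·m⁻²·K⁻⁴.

q ≈ 1600 W/m²

For two infinite grey parallel plates, q = σ(T₁⁴ − T₂⁴)/(1/ε₁ + 1/ε₂ − 1).
T₁⁴ − T₂⁴ = 4.028×10¹⁰ − 1.632×10⁹ = 3.865×10¹⁰ K⁴.
1/ε₁ + 1/ε₂ − 1 = 1.205 + 1.163 − 1 = 1.368.
q = 5.67×10⁻⁸ × 3.865×10¹⁰ / 1.368.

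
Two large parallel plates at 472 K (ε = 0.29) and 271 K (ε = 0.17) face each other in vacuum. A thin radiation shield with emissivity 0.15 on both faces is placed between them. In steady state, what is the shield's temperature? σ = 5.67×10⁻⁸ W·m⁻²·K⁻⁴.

T_s ≈ 417 K

In steady state the net flux on the hot side equals that on the cold side.
σ(T₁⁴−T_s⁴)/D₁ = σ(T_s⁴−T₂⁴)/D₂, with D₁ = 1/ε₁+1/ε_s−1 = 9.115, D₂ = 1/ε_s+1/ε₂−1 = 11.55.
Solve for T_s⁴: T_s⁴ = (D₂·T₁⁴ + D₁·T₂⁴)/(D₁+D₂) = 3.012×10¹⁰ K⁴.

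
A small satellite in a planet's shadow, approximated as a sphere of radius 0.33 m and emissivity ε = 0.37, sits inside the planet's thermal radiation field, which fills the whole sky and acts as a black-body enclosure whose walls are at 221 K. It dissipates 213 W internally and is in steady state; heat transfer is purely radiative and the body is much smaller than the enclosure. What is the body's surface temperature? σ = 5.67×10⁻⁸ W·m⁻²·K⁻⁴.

T ≈ 315 K

For a small grey body in a large enclosure, net radiated power = εσA(T⁴ − T_w⁴).
Steady state: P = εσA(T⁴ − T_w⁴) with A = 4πr² = 1.368 m².
T⁴ = P/(εσA) + T_w⁴ = 213/(0.37·5.67×10⁻⁸·1.368) + (221)⁴
    = 7.419×10⁹ + 2.385×10⁹ = 9.805×10⁹ K⁴.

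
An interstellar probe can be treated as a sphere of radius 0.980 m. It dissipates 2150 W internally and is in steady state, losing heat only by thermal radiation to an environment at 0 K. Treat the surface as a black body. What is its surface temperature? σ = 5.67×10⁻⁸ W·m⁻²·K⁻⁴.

T ≈ 237 K

Steady state: internal power = radiated power, P = εσA T⁴.
Radiating area A = 4πr² = 12.07 m².
T⁴ = P/(εσA) = 2150/(1.0·5.67×10⁻⁸·12.07) = 3.142×10⁹ K⁴.
T = (3.142×10⁹)^(1/4).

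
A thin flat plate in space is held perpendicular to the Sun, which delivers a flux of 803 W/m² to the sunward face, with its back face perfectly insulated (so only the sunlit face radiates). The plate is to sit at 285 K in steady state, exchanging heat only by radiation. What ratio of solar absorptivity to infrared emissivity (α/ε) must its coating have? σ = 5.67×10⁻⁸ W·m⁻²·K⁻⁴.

α/ε ≈ 0.466

Balance: αS·A = εσ·1A·T⁴ ⇒ α/ε = σT⁴/S.
α/ε = 5.67×10⁻⁸·(285)⁴/803 = 5.67×10⁻⁸·6.598×10⁹/803.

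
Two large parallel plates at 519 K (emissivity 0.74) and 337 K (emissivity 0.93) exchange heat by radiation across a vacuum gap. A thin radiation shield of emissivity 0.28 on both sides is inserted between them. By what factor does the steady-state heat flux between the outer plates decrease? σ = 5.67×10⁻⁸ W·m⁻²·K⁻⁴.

Without shield: q₀ = σΔ(T⁴)/(1/ε₁+1/ε₂−1) with denominator 1.427.
With shield the two gaps are in series; the resistances add: (1/ε₁+1/ε_s−1)+(1/ε_s+1/ε₂−1) = 3.923+3.647 = 7.569.
Heat-flux ratio q₀/q = 7.569/1.427.

factor ≈ 5.31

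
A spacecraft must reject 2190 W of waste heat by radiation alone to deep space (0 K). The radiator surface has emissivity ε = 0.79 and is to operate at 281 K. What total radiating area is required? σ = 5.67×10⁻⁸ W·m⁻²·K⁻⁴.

A ≈ 7.84 m²

P = εσA T⁴ ⇒ A = P/(εσT⁴).
T⁴ = 6.235×10⁹ K⁴.
A = 2190/(0.79 × 5.67×10⁻⁸ × 6.235×10⁹).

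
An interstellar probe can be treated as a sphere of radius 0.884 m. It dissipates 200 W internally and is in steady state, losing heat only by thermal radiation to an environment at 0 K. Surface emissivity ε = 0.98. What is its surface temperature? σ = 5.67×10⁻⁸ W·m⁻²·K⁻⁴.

T ≈ 138 K

Steady state: internal power = radiated power, P = εσA T⁴.
Radiating area A = 4πr² = 9.820 m².
T⁴ = P/(εσA) = 200/(0.98·5.67×10⁻⁸·9.820) = 3.665×10⁸ K⁴.
T = (3.665×10⁸)^(1/4).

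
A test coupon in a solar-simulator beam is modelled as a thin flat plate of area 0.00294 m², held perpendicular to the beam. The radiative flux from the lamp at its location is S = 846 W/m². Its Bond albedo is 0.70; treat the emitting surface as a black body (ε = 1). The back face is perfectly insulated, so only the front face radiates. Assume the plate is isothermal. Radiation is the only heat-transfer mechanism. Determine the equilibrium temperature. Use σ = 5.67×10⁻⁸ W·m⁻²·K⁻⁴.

T ≈ 259 K

At equilibrium, absorbed power = emitted power.
Absorbing cross-section = A = 0.002940 m²; emitting surface = A = 0.002940 m² (ratio 1).
(1−a)S·A_cross = εσ·A_surf·T⁴  ⇒  T⁴ = (1−a)S/(1σ).
T⁴ = 0.300·846/(1·5.67×10⁻⁸) = 4.476×10⁹ K⁴.
T = (4.476×10⁹)^(1/4).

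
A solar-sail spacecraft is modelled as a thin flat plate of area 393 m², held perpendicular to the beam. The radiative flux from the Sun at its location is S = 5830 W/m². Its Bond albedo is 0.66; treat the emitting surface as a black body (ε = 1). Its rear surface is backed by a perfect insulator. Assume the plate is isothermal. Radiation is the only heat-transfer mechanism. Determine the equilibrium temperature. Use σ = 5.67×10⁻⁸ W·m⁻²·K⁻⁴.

At equilibrium, absorbed power = emitted power.
Absorbing cross-section = A = 393.0 m²; emitting surface = A = 393.0 m² (ratio 1).
(1−a)S·A_cross = εσ·A_surf·T⁴  ⇒  T⁴ = (1−a)S/(1σ).
T⁴ = 0.340·5830/(1·5.67×10⁻⁸) = 3.496×10¹⁰ K⁴.
T = (3.496×10¹⁰)^(1/4).

T ≈ 432 K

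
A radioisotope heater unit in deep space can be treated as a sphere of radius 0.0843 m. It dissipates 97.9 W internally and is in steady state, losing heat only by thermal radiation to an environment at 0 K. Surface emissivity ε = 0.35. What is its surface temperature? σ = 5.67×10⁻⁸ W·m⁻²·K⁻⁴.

Steady state: internal power = radiated power, P = εσA T⁴.
Radiating area A = 4πr² = 0.08930 m².
T⁴ = P/(εσA) = 97.9/(0.35·5.67×10⁻⁸·0.08930) = 5.524×10¹⁰ K⁴.
T = (5.524×10¹⁰)^(1/4).

T ≈ 485 K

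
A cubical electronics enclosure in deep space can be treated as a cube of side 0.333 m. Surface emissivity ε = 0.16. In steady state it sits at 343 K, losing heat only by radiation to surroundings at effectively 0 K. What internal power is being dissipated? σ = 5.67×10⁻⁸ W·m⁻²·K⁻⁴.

Steady state: P = εσA T⁴.
A = 6L² = 0.6653 m²; T⁴ = (343)⁴ = 1.384×10¹⁰ K⁴.
P = 0.16 × 5.67×10⁻⁸ × 0.6653 × 1.384×10¹⁰.

P ≈ 83.5 W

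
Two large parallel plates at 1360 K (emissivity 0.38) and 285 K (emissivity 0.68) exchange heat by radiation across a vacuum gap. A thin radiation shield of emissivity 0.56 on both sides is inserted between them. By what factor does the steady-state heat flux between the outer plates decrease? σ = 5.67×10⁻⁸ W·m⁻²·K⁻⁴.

Without shield: q₀ = σΔ(T⁴)/(1/ε₁+1/ε₂−1) with denominator 3.102.
With shield the two gaps are in series; the resistances add: (1/ε₁+1/ε_s−1)+(1/ε_s+1/ε₂−1) = 3.417+2.256 = 5.674.
Heat-flux ratio q₀/q = 5.674/3.102.

factor ≈ 1.83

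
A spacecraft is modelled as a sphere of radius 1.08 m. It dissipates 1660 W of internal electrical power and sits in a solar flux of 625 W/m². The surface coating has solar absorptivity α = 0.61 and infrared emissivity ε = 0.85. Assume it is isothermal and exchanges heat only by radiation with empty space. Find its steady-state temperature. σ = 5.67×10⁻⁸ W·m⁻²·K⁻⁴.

At steady state, absorbed solar power + internal power = radiated power.
Absorbed: α·S·A_cross = 0.61·625·3.664 = 1397 W (cross-section πr²).
Total input = 1397 + 1660 = 3057 W.
Radiated: εσ·A_surf·T⁴ with A_surf = 4πr² = 14.66 m².
T⁴ = 3057/(0.85·5.67×10⁻⁸·14.66) = 4.328×10⁹ K⁴.

T ≈ 256 K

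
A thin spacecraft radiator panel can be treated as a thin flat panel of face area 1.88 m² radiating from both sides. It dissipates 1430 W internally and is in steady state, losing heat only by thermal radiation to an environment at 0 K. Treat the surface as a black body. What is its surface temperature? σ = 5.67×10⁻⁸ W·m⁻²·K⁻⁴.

Steady state: internal power = radiated power, P = εσA T⁴.
Radiating area A = 2·1.88 = 3.760 m².
T⁴ = P/(εσA) = 1430/(1.0·5.67×10⁻⁸·3.760) = 6.708×10⁹ K⁴.
T = (6.708×10⁹)^(1/4).

T ≈ 286 K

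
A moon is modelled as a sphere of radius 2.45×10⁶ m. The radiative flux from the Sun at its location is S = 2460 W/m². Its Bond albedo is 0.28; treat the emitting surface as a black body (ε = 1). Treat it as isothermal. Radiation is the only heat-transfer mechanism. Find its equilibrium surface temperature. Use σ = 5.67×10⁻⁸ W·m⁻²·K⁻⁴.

T ≈ 297 K

At equilibrium, absorbed power = emitted power.
Absorbing cross-section = πr² = 1.886×10¹³ m²; emitting surface = 4πr² = 7.543×10¹³ m² (ratio 4).
(1−a)S·A_cross = εσ·A_surf·T⁴  ⇒  T⁴ = (1−a)S/(4σ).
T⁴ = 0.720·2460/(4·5.67×10⁻⁸) = 7.810×10⁹ K⁴.
T = (7.810×10⁹)^(1/4).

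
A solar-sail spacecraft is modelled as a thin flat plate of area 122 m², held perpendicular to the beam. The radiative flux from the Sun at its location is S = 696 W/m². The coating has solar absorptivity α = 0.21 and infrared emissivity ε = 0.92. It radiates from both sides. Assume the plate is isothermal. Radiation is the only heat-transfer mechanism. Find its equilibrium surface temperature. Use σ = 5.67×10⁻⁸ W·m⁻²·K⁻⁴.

At equilibrium, absorbed power = emitted power.
Absorbing cross-section = A = 122.0 m²; emitting surface = 2A = 244.0 m² (ratio 2).
αS·A_cross = εσ·A_surf·T⁴  ⇒  T⁴ = αS/(ε·2σ).
T⁴ = 0.210·696/(0.92·2·5.67×10⁻⁸) = 1.401×10⁹ K⁴.
T = (1.401×10⁹)^(1/4).

T ≈ 193 K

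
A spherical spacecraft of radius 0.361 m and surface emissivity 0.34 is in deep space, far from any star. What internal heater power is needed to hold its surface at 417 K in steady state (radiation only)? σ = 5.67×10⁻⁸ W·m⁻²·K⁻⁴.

P = εσ·4πr²·T⁴.
4πr² = 1.638 m²; T⁴ = 3.024×10¹⁰ K⁴.
P = 0.34·5.67×10⁻⁸·1.638·3.024×10¹⁰.

P ≈ 955 W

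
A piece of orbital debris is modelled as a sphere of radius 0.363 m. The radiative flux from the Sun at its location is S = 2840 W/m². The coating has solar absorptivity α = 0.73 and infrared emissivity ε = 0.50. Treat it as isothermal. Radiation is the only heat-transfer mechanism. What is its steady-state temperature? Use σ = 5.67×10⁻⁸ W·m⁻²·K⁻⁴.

T ≈ 368 K

At equilibrium, absorbed power = emitted power.
Absorbing cross-section = πr² = 0.4140 m²; emitting surface = 4πr² = 1.656 m² (ratio 4).
αS·A_cross = εσ·A_surf·T⁴  ⇒  T⁴ = αS/(ε·4σ).
T⁴ = 0.730·2840/(0.50·4·5.67×10⁻⁸) = 1.828×10¹⁰ K⁴.
T = (1.828×10¹⁰)^(1/4).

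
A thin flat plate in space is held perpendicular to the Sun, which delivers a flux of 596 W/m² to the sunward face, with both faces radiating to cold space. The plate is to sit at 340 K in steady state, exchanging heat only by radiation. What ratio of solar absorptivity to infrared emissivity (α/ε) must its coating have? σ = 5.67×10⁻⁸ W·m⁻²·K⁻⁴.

α/ε ≈ 2.54

Balance: αS·A = εσ·2A·T⁴ ⇒ α/ε = 2σT⁴/S.
α/ε = 2·5.67×10⁻⁸·(340)⁴/596 = 2·5.67×10⁻⁸·1.336×10¹⁰/596.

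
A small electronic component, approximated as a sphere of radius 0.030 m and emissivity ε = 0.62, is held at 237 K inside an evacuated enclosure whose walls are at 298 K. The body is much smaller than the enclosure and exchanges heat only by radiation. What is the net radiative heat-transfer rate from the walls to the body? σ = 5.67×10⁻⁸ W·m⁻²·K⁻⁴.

For a small grey body in a large enclosure: P_net = εσA(T_body⁴ − T_wall⁴).
A = 4πr² = 0.01131 m²; T_body⁴ − T_wall⁴ = 3.155×10⁹ − 7.886×10⁹ = -4.731×10⁹ K⁴.
|P_net| = 0.62·5.67×10⁻⁸·0.01131·4.731×10⁹.

P_net ≈ 1.88 W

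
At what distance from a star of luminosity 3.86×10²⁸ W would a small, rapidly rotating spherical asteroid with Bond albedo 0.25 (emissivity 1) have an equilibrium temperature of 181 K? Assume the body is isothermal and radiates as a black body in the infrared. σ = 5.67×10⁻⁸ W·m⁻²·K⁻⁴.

For an isothermal black-emitting sphere, (1−a)S·πr² = σ·4πr²·T⁴ ⇒ S = 4σT⁴/(1−a).
S = 4·5.67×10⁻⁸·(181)⁴/0.750 = 324.6 W/m².
Flux falls as S = L/(4πd²), so d = √(L/(4πS)) = √(3.86×10²⁸/(4π·324.6)).

d ≈ 3.08×10¹² m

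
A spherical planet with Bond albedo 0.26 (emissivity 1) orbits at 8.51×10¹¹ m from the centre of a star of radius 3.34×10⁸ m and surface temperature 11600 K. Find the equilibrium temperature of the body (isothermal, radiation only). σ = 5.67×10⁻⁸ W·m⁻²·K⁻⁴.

The star's surface emits σT_*⁴; at distance d the flux is S = σT_*⁴(R_*/d)².
S = 5.67×10⁻⁸·(11600)⁴·(3.34×10⁸/8.51×10¹¹)² = 158.1 W/m².
For an isothermal sphere T⁴ = (1−a)S/(4σ) = 5.160×10⁸ K⁴.

T ≈ 151 K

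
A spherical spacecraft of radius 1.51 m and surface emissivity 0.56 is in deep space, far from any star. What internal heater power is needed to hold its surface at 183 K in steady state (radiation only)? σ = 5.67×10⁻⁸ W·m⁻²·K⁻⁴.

P = εσ·4πr²·T⁴.
4πr² = 28.65 m²; T⁴ = 1.122×10⁹ K⁴.
P = 0.56·5.67×10⁻⁸·28.65·1.122×10⁹.

P ≈ 1020 W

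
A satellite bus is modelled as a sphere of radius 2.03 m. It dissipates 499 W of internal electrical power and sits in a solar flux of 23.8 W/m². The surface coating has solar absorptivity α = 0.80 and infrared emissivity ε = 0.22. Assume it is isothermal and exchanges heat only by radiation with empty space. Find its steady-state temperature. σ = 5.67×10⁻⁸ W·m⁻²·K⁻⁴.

At steady state, absorbed solar power + internal power = radiated power.
Absorbed: α·S·A_cross = 0.80·23.8·12.95 = 246.5 W (cross-section πr²).
Total input = 246.5 + 499 = 745.5 W.
Radiated: εσ·A_surf·T⁴ with A_surf = 4πr² = 51.78 m².
T⁴ = 745.5/(0.22·5.67×10⁻⁸·51.78) = 1.154×10⁹ K⁴.

T ≈ 184 K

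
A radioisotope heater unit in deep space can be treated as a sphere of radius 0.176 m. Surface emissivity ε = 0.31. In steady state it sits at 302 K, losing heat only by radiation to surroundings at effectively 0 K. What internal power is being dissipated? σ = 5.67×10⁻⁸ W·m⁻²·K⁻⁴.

P ≈ 56.9 W

Steady state: P = εσA T⁴.
A = 4πr² = 0.3893 m²; T⁴ = (302)⁴ = 8.318×10⁹ K⁴.
P = 0.31 × 5.67×10⁻⁸ × 0.3893 × 8.318×10⁹.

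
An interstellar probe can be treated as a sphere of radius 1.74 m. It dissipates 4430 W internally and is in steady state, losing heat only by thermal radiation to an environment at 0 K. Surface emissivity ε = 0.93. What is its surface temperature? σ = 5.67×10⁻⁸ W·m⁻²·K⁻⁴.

T ≈ 217 K

Steady state: internal power = radiated power, P = εσA T⁴.
Radiating area A = 4πr² = 38.05 m².
T⁴ = P/(εσA) = 4430/(0.93·5.67×10⁻⁸·38.05) = 2.208×10⁹ K⁴.
T = (2.208×10⁹)^(1/4).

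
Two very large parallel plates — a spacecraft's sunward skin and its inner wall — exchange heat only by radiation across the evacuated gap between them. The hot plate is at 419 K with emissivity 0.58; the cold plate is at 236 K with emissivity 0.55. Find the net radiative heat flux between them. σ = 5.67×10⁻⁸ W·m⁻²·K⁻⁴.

For two infinite grey parallel plates, q = σ(T₁⁴ − T₂⁴)/(1/ε₁ + 1/ε₂ − 1).
T₁⁴ − T₂⁴ = 3.082×10¹⁰ − 3.102×10⁹ = 2.772×10¹⁰ K⁴.
1/ε₁ + 1/ε₂ − 1 = 1.724 + 1.818 − 1 = 2.542.
q = 5.67×10⁻⁸ × 2.772×10¹⁰ / 2.542.

q ≈ 618 W/m²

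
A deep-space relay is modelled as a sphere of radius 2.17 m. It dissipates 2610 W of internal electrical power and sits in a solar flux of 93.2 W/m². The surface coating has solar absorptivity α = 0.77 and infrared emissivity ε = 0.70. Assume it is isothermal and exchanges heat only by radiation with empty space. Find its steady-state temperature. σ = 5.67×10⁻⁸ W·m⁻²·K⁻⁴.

At steady state, absorbed solar power + internal power = radiated power.
Absorbed: α·S·A_cross = 0.77·93.2·14.79 = 1062 W (cross-section πr²).
Total input = 1062 + 2610 = 3672 W.
Radiated: εσ·A_surf·T⁴ with A_surf = 4πr² = 59.17 m².
T⁴ = 3672/(0.70·5.67×10⁻⁸·59.17) = 1.563×10⁹ K⁴.

T ≈ 199 K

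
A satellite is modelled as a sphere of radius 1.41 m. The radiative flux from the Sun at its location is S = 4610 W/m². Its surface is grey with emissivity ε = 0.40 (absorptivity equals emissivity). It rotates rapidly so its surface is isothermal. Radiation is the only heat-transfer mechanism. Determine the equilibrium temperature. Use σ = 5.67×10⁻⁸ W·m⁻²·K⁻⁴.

At equilibrium, absorbed power = emitted power.
Absorbing cross-section = πr² = 6.246 m²; emitting surface = 4πr² = 24.98 m² (ratio 4).
εS·A_cross = εσ·A_surf·T⁴  ⇒  T⁴ = S/(4σ)   (ε cancels).
T⁴ = 4610/(4·5.67×10⁻⁸) = 2.033×10¹⁰ K⁴.
T = (2.033×10¹⁰)^(1/4).

T ≈ 378 K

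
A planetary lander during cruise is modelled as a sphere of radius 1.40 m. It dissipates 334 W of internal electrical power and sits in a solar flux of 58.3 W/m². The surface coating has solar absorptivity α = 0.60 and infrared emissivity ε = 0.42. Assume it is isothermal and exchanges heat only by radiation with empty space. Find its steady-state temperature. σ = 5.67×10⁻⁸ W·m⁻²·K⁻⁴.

At steady state, absorbed solar power + internal power = radiated power.
Absorbed: α·S·A_cross = 0.60·58.3·6.158 = 215.4 W (cross-section πr²).
Total input = 215.4 + 334 = 549.4 W.
Radiated: εσ·A_surf·T⁴ with A_surf = 4πr² = 24.63 m².
T⁴ = 549.4/(0.42·5.67×10⁻⁸·24.63) = 9.367×10⁸ K⁴.

T ≈ 175 K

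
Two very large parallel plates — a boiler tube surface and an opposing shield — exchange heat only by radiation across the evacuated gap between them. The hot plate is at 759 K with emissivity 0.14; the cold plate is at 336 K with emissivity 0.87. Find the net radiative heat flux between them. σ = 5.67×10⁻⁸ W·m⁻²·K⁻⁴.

For two infinite grey parallel plates, q = σ(T₁⁴ − T₂⁴)/(1/ε₁ + 1/ε₂ − 1).
T₁⁴ − T₂⁴ = 3.319×10¹¹ − 1.275×10¹⁰ = 3.191×10¹¹ K⁴.
1/ε₁ + 1/ε₂ − 1 = 7.143 + 1.149 − 1 = 7.292.
q = 5.67×10⁻⁸ × 3.191×10¹¹ / 7.292.

q ≈ 2480 W/m²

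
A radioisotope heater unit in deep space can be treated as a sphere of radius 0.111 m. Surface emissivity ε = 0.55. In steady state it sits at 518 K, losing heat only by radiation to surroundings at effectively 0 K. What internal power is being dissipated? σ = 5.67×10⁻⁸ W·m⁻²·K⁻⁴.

Steady state: P = εσA T⁴.
A = 4πr² = 0.1548 m²; T⁴ = (518)⁴ = 7.200×10¹⁰ K⁴.
P = 0.55 × 5.67×10⁻⁸ × 0.1548 × 7.200×10¹⁰.

P ≈ 348 W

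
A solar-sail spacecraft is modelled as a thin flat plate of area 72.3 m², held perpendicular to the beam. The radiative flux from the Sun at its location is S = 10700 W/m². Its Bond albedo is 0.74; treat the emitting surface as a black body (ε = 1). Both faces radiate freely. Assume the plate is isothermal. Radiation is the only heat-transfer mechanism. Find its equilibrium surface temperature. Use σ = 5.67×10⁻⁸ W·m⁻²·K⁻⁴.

T ≈ 396 K

At equilibrium, absorbed power = emitted power.
Absorbing cross-section = A = 72.30 m²; emitting surface = 2A = 144.6 m² (ratio 2).
(1−a)S·A_cross = εσ·A_surf·T⁴  ⇒  T⁴ = (1−a)S/(2σ).
T⁴ = 0.260·10700/(2·5.67×10⁻⁸) = 2.453×10¹⁰ K⁴.
T = (2.453×10¹⁰)^(1/4).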